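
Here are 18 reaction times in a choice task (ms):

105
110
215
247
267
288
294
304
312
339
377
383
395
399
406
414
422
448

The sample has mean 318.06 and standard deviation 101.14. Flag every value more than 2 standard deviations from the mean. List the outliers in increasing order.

105, 110

Cutoffs at x̄ ± 2s: 318.06 ± 2·101.14 = [115.78, 520.34].
105: z = -2.11, |z| > 2 → outlier.
110: z = -2.06, |z| > 2 → outlier.
Every other value lies within [115.78, 520.34].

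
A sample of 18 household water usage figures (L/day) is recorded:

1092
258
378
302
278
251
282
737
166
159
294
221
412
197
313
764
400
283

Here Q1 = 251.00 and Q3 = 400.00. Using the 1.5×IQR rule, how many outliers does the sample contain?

IQR = 149.00; fences at 251.00 − 223.50 = 27.50 and 400.00 + 223.50 = 623.50.
Outside the cutoffs: 737, 764, 1092.

3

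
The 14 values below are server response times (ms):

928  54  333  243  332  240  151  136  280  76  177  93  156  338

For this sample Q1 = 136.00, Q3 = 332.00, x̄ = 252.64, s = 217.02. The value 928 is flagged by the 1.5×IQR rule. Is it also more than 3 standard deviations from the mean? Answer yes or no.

z = (928 − 252.64) / 217.02 = 3.11.
|z| = 3.11 > 3.

yes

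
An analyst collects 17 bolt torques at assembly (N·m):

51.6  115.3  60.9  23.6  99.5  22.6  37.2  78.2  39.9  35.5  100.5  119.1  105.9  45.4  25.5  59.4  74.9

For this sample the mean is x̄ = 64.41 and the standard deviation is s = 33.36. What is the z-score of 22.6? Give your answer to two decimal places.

-1.25

z = (22.6 − 64.41) / 33.36 = -1.25.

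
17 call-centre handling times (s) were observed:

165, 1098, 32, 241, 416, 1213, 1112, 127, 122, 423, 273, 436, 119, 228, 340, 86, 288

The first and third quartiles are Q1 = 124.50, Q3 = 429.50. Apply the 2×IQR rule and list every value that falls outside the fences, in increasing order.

IQR = Q3 − Q1 = 429.50 − 124.50 = 305.00.
Lower fence = Q1 − 2·IQR = 124.50 − 610.00 = -485.50.
Upper fence = Q3 + 2·IQR = 429.50 + 610.00 = 1039.50.
1098 > 1039.50 → outlier.
1112 > 1039.50 → outlier.
1213 > 1039.50 → outlier.
All remaining values lie within [-485.50, 1039.50].

1098, 1112, 1213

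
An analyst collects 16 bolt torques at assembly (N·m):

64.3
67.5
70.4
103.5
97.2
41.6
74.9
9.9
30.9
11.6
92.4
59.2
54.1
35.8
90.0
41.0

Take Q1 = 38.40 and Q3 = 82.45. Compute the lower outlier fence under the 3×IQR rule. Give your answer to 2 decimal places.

IQR = Q3 − Q1 = 82.45 − 38.40 = 44.05.
Lower fence = Q1 − 3·IQR = 38.40 − 132.15 = -93.75.
Upper fence = Q3 + 3·IQR = 82.45 + 132.15 = 214.60.

-93.75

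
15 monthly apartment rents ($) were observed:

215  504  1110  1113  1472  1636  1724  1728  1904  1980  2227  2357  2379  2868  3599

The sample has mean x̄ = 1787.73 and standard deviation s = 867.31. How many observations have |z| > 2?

1

Cutoffs: x̄ ± 2s = [53.11, 3522.35].
Outside the cutoffs: 3599.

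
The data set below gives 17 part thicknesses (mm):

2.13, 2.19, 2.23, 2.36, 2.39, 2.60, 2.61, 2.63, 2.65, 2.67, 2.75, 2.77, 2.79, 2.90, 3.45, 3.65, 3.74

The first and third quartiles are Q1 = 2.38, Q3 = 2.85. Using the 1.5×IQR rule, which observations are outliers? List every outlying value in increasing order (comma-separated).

3.65, 3.74

IQR = Q3 − Q1 = 2.85 − 2.38 = 0.47.
Lower fence = Q1 − 1.5·IQR = 2.38 − 0.705 = 1.675.
Upper fence = Q3 + 1.5·IQR = 2.85 + 0.705 = 3.555.
3.65 > 3.555 → outlier.
3.74 > 3.555 → outlier.
All remaining values lie within [1.675, 3.555].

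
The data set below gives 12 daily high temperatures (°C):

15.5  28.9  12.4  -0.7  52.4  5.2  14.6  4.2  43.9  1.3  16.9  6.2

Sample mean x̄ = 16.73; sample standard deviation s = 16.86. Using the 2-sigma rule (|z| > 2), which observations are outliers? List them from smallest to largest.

Cutoffs at x̄ ± 2s: 16.73 ± 2·16.86 = [-16.99, 50.45].
52.4: z = 2.12, |z| > 2 → outlier.
Every other value lies within [-16.99, 50.45].

52.4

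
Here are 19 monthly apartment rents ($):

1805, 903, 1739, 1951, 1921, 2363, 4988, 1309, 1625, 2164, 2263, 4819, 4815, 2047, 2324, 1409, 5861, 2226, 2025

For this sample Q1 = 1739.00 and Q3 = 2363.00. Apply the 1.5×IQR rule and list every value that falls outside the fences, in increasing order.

4815, 4819, 4988, 5861

IQR = Q3 − Q1 = 2363.00 − 1739.00 = 624.00.
Lower fence = Q1 − 1.5·IQR = 1739.00 − 936.00 = 803.00.
Upper fence = Q3 + 1.5·IQR = 2363.00 + 936.00 = 3299.00.
4815 > 3299.00 → outlier.
4819 > 3299.00 → outlier.
4988 > 3299.00 → outlier.
5861 > 3299.00 → outlier.
All remaining values lie within [803.00, 3299.00].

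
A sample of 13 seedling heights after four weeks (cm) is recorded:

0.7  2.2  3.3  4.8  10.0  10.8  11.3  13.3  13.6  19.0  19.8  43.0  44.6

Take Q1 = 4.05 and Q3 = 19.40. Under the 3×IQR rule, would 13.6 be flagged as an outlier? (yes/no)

IQR = Q3 − Q1 = 19.40 − 4.05 = 15.35.
Lower fence = Q1 − 3·IQR = 4.05 − 46.05 = -42.00.
Upper fence = Q3 + 3·IQR = 19.40 + 46.05 = 65.45.
13.6 lies within [-42.00, 65.45].

no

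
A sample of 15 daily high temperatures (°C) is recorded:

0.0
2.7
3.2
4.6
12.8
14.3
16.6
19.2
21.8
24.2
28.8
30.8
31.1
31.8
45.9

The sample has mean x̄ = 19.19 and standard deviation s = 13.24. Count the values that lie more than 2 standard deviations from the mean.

Cutoffs: x̄ ± 2s = [-7.29, 45.67].
Outside the cutoffs: 45.9.

1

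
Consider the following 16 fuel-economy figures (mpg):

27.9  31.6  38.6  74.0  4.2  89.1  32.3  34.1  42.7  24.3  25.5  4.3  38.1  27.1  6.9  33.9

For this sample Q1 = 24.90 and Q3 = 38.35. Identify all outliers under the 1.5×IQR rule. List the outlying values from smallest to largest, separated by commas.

IQR = Q3 − Q1 = 38.35 − 24.90 = 13.45.
Lower fence = Q1 − 1.5·IQR = 24.90 − 20.175 = 4.725.
Upper fence = Q3 + 1.5·IQR = 38.35 + 20.175 = 58.525.
4.2 < 4.725 → outlier.
4.3 < 4.725 → outlier.
74.0 > 58.525 → outlier.
89.1 > 58.525 → outlier.
All remaining values lie within [4.725, 58.525].

4.2, 4.3, 74.0, 89.1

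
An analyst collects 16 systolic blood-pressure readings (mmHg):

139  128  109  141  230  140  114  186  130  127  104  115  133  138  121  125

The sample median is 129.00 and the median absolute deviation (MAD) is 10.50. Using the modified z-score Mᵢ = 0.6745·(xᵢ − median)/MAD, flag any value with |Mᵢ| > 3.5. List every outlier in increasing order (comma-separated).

186, 230

|Mᵢ| > 3.5 ⇔ |xᵢ − 129.00| > 3.5·10.50/0.6745 = 54.48.
So outliers lie outside [74.52, 183.48].
186: M = 3.66 → outlier.
230: M = 6.49 → outlier.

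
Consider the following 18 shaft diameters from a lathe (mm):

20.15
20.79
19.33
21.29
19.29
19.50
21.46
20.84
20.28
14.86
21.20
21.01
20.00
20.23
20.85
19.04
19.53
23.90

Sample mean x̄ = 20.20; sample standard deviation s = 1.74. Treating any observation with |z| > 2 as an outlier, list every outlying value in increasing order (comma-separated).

Cutoffs at x̄ ± 2s: 20.20 ± 2·1.74 = [16.72, 23.68].
14.86: z = -3.07, |z| > 2 → outlier.
23.90: z = 2.13, |z| > 2 → outlier.
Every other value lies within [16.72, 23.68].

14.86, 23.90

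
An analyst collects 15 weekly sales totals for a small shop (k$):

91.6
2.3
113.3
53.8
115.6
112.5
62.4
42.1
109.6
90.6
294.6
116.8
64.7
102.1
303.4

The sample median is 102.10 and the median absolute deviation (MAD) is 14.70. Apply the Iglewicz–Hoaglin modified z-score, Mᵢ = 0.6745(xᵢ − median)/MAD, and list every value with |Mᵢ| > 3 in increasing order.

|Mᵢ| > 3 ⇔ |xᵢ − 102.10| > 3·14.70/0.6745 = 65.38.
So outliers lie outside [36.72, 167.48].
2.3: M = -4.58 → outlier.
294.6: M = 8.83 → outlier.
303.4: M = 9.24 → outlier.

2.3, 294.6, 303.4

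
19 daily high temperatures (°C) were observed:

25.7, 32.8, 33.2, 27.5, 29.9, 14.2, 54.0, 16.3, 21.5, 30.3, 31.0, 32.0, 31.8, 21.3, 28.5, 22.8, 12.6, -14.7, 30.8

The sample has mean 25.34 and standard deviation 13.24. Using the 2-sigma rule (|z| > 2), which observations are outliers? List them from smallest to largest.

Cutoffs at x̄ ± 2s: 25.34 ± 2·13.24 = [-1.14, 51.82].
-14.7: z = -3.02, |z| > 2 → outlier.
54.0: z = 2.16, |z| > 2 → outlier.
Every other value lies within [-1.14, 51.82].

-14.7, 54.0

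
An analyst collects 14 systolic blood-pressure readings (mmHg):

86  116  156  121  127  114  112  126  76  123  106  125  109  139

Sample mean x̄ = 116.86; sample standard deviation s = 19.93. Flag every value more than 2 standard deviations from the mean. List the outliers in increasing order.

Cutoffs at x̄ ± 2s: 116.86 ± 2·19.93 = [77.00, 156.72].
76: z = -2.05, |z| > 2 → outlier.
Every other value lies within [77.00, 156.72].

76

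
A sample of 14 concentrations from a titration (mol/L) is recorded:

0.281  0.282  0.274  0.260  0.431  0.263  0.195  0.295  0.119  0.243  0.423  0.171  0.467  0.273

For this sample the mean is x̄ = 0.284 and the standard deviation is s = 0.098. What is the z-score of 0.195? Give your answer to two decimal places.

-0.91

z = (0.195 − 0.284) / 0.098 = -0.91.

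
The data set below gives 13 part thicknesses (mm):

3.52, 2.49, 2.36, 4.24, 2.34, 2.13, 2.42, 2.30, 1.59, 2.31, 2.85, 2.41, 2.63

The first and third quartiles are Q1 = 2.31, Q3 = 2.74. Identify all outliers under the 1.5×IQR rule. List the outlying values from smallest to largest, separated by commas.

IQR = Q3 − Q1 = 2.74 − 2.31 = 0.43.
Lower fence = Q1 − 1.5·IQR = 2.31 − 0.645 = 1.665.
Upper fence = Q3 + 1.5·IQR = 2.74 + 0.645 = 3.385.
1.59 < 1.665 → outlier.
3.52 > 3.385 → outlier.
4.24 > 3.385 → outlier.
All remaining values lie within [1.665, 3.385].

1.59, 3.52, 4.24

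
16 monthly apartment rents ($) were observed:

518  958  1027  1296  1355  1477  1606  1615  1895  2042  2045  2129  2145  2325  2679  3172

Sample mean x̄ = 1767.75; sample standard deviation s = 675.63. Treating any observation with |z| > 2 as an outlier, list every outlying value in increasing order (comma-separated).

3172

Cutoffs at x̄ ± 2s: 1767.75 ± 2·675.63 = [416.49, 3119.01].
3172: z = 2.08, |z| > 2 → outlier.
Every other value lies within [416.49, 3119.01].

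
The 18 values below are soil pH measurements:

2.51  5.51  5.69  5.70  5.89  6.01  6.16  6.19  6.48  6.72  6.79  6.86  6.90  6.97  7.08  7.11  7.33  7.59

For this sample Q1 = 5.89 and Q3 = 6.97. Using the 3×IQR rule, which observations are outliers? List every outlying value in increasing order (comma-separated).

IQR = Q3 − Q1 = 6.97 − 5.89 = 1.08.
Lower fence = Q1 − 3·IQR = 5.89 − 3.24 = 2.65.
Upper fence = Q3 + 3·IQR = 6.97 + 3.24 = 10.21.
2.51 < 2.65 → outlier.
All remaining values lie within [2.65, 10.21].

2.51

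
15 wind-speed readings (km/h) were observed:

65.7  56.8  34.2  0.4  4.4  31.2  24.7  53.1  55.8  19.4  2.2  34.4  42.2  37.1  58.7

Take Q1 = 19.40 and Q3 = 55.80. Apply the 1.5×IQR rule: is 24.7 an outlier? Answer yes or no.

no

IQR = Q3 − Q1 = 55.80 − 19.40 = 36.40.
Lower fence = Q1 − 1.5·IQR = 19.40 − 54.60 = -35.20.
Upper fence = Q3 + 1.5·IQR = 55.80 + 54.60 = 110.40.
24.7 lies within [-35.20, 110.40].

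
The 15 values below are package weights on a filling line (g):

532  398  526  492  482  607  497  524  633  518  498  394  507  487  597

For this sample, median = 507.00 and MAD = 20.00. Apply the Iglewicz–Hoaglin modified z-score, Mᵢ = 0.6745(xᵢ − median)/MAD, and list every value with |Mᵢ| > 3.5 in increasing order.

394, 398, 633

|Mᵢ| > 3.5 ⇔ |xᵢ − 507.00| > 3.5·20.00/0.6745 = 103.78.
So outliers lie outside [403.22, 610.78].
394: M = -3.81 → outlier.
398: M = -3.68 → outlier.
633: M = 4.25 → outlier.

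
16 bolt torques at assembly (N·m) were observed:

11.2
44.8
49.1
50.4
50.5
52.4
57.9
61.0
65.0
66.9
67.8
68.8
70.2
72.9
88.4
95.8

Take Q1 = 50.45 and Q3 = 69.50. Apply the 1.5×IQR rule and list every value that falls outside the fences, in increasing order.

IQR = Q3 − Q1 = 69.50 − 50.45 = 19.05.
Lower fence = Q1 − 1.5·IQR = 50.45 − 28.575 = 21.875.
Upper fence = Q3 + 1.5·IQR = 69.50 + 28.575 = 98.075.
11.2 < 21.875 → outlier.
All remaining values lie within [21.875, 98.075].

11.2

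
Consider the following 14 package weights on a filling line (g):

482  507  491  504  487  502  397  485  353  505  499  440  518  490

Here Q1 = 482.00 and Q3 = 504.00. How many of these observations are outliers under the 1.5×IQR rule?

IQR = 22.00; fences at 482.00 − 33.00 = 449.00 and 504.00 + 33.00 = 537.00.
Outside the cutoffs: 353, 397, 440.

3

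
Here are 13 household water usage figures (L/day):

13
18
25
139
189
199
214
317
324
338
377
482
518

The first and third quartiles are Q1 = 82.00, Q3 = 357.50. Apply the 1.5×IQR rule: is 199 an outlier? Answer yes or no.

IQR = Q3 − Q1 = 357.50 − 82.00 = 275.50.
Lower fence = Q1 − 1.5·IQR = 82.00 − 413.25 = -331.25.
Upper fence = Q3 + 1.5·IQR = 357.50 + 413.25 = 770.75.
199 lies within [-331.25, 770.75].

no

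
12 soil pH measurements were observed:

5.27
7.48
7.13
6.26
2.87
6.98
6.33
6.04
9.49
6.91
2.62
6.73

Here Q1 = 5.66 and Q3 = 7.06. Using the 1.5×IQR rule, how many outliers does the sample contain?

3

IQR = 1.40; fences at 5.66 − 2.10 = 3.56 and 7.06 + 2.10 = 9.16.
Outside the cutoffs: 2.62, 2.87, 9.49.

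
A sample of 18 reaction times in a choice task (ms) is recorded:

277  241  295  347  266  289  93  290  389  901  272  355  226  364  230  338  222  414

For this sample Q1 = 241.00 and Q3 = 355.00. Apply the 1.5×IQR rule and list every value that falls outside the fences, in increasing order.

901

IQR = Q3 − Q1 = 355.00 − 241.00 = 114.00.
Lower fence = Q1 − 1.5·IQR = 241.00 − 171.00 = 70.00.
Upper fence = Q3 + 1.5·IQR = 355.00 + 171.00 = 526.00.
901 > 526.00 → outlier.
All remaining values lie within [70.00, 526.00].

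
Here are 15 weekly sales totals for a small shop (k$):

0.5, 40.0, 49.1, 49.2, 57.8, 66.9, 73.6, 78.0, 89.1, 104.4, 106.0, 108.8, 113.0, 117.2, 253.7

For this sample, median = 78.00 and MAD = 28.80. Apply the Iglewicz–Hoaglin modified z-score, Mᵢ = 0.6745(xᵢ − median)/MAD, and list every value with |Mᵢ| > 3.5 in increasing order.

253.7

|Mᵢ| > 3.5 ⇔ |xᵢ − 78.00| > 3.5·28.80/0.6745 = 149.44.
So outliers lie outside [-71.44, 227.44].
253.7: M = 4.11 → outlier.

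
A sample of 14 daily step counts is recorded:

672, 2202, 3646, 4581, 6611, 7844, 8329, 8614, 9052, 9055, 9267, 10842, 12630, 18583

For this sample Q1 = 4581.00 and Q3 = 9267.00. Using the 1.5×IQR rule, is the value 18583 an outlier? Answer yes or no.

IQR = Q3 − Q1 = 9267.00 − 4581.00 = 4686.00.
Lower fence = Q1 − 1.5·IQR = 4581.00 − 7029.00 = -2448.00.
Upper fence = Q3 + 1.5·IQR = 9267.00 + 7029.00 = 16296.00.
18583 lies above the upper fence.

yes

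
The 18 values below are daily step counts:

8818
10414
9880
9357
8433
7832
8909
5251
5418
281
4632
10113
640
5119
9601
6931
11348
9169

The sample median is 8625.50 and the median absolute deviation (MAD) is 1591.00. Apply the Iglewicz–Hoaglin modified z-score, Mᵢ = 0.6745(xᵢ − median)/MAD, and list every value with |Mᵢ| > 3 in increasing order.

|Mᵢ| > 3 ⇔ |xᵢ − 8625.50| > 3·1591.00/0.6745 = 7076.35.
So outliers lie outside [1549.15, 15701.85].
281: M = -3.54 → outlier.
640: M = -3.39 → outlier.

281, 640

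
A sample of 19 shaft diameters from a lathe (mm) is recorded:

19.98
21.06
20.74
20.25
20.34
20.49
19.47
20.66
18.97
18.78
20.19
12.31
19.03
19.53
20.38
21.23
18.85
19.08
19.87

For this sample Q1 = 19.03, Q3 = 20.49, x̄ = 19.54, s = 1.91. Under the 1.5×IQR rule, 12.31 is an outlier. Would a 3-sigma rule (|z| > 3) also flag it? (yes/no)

z = (12.31 − 19.54) / 1.91 = -3.79.
|z| = 3.79 > 3.

yes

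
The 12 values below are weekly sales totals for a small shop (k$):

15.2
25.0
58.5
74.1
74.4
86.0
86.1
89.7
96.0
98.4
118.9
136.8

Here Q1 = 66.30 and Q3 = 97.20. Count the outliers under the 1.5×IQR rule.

1

IQR = 30.90; fences at 66.30 − 46.35 = 19.95 and 97.20 + 46.35 = 143.55.
Outside the cutoffs: 15.2.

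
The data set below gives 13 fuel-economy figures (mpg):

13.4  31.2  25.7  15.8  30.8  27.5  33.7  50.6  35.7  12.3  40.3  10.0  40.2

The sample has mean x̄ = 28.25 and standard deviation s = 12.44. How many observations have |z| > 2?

Cutoffs: x̄ ± 2s = [3.37, 53.13].
Every value lies within the cutoffs.

0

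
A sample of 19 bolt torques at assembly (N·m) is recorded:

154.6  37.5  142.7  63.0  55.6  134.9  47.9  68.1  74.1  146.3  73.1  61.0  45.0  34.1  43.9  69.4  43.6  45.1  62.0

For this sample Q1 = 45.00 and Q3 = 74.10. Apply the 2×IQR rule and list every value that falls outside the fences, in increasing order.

134.9, 142.7, 146.3, 154.6

IQR = Q3 − Q1 = 74.10 − 45.00 = 29.10.
Lower fence = Q1 − 2·IQR = 45.00 − 58.20 = -13.20.
Upper fence = Q3 + 2·IQR = 74.10 + 58.20 = 132.30.
134.9 > 132.30 → outlier.
142.7 > 132.30 → outlier.
146.3 > 132.30 → outlier.
154.6 > 132.30 → outlier.
All remaining values lie within [-13.20, 132.30].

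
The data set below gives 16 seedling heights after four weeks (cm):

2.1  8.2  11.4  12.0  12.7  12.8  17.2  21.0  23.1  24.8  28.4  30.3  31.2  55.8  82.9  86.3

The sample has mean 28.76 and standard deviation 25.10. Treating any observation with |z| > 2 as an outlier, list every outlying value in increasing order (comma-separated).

Cutoffs at x̄ ± 2s: 28.76 ± 2·25.10 = [-21.44, 78.96].
82.9: z = 2.16, |z| > 2 → outlier.
86.3: z = 2.29, |z| > 2 → outlier.
Every other value lies within [-21.44, 78.96].

82.9, 86.3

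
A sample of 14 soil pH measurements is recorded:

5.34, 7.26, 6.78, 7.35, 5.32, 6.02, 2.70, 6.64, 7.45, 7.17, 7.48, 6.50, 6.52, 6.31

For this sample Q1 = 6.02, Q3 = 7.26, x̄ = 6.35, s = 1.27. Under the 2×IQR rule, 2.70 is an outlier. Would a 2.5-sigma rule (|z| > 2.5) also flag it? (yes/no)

yes

z = (2.70 − 6.35) / 1.27 = -2.87.
|z| = 2.87 > 2.5.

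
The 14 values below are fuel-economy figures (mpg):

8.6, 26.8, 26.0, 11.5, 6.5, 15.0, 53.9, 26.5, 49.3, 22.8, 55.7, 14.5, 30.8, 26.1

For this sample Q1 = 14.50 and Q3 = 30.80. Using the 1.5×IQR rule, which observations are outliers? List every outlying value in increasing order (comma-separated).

IQR = Q3 − Q1 = 30.80 − 14.50 = 16.30.
Lower fence = Q1 − 1.5·IQR = 14.50 − 24.45 = -9.95.
Upper fence = Q3 + 1.5·IQR = 30.80 + 24.45 = 55.25.
55.7 > 55.25 → outlier.
All remaining values lie within [-9.95, 55.25].

55.7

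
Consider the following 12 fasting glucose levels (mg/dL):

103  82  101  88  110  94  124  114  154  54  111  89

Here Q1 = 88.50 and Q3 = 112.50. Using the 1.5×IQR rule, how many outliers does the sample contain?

1

IQR = 24.00; fences at 88.50 − 36.00 = 52.50 and 112.50 + 36.00 = 148.50.
Outside the cutoffs: 154.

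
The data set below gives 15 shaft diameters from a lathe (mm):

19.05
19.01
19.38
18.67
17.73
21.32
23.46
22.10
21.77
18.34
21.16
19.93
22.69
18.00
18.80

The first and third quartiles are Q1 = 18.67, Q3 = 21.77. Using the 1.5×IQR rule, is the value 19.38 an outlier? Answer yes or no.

IQR = Q3 − Q1 = 21.77 − 18.67 = 3.10.
Lower fence = Q1 − 1.5·IQR = 18.67 − 4.65 = 14.02.
Upper fence = Q3 + 1.5·IQR = 21.77 + 4.65 = 26.42.
19.38 lies within [14.02, 26.42].

no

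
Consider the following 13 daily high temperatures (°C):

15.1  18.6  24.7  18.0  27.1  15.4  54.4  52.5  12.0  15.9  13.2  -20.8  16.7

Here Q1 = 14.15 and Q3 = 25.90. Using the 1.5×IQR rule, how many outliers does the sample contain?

3

IQR = 11.75; fences at 14.15 − 17.625 = -3.475 and 25.90 + 17.625 = 43.525.
Outside the cutoffs: -20.8, 52.5, 54.4.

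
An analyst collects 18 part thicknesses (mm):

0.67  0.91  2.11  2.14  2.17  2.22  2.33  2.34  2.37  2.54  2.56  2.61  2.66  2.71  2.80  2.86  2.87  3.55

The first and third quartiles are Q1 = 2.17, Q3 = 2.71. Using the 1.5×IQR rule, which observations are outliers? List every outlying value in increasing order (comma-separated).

IQR = Q3 − Q1 = 2.71 − 2.17 = 0.54.
Lower fence = Q1 − 1.5·IQR = 2.17 − 0.81 = 1.36.
Upper fence = Q3 + 1.5·IQR = 2.71 + 0.81 = 3.52.
0.67 < 1.36 → outlier.
0.91 < 1.36 → outlier.
3.55 > 3.52 → outlier.
All remaining values lie within [1.36, 3.52].

0.67, 0.91, 3.55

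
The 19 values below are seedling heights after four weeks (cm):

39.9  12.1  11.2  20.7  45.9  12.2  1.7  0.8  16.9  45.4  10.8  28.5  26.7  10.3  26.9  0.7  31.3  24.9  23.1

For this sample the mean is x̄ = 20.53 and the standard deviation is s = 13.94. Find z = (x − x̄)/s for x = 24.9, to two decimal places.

0.31

z = (24.9 − 20.53) / 13.94 = 0.31.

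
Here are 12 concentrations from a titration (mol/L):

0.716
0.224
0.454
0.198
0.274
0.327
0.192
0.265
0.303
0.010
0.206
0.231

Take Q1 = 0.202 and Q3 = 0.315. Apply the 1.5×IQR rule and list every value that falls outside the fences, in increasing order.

IQR = Q3 − Q1 = 0.315 − 0.202 = 0.113.
Lower fence = Q1 − 1.5·IQR = 0.202 − 0.1695 = 0.0325.
Upper fence = Q3 + 1.5·IQR = 0.315 + 0.1695 = 0.4845.
0.010 < 0.0325 → outlier.
0.716 > 0.4845 → outlier.
All remaining values lie within [0.0325, 0.4845].

0.010, 0.716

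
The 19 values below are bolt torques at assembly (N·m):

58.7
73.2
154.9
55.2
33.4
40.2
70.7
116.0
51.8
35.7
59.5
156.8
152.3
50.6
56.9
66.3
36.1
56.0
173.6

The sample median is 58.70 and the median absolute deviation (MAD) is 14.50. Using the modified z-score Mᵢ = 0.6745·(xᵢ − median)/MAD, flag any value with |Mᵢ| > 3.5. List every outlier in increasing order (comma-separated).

|Mᵢ| > 3.5 ⇔ |xᵢ − 58.70| > 3.5·14.50/0.6745 = 75.24.
So outliers lie outside [-16.54, 133.94].
152.3: M = 4.35 → outlier.
154.9: M = 4.47 → outlier.
156.8: M = 4.56 → outlier.
173.6: M = 5.34 → outlier.

152.3, 154.9, 156.8, 173.6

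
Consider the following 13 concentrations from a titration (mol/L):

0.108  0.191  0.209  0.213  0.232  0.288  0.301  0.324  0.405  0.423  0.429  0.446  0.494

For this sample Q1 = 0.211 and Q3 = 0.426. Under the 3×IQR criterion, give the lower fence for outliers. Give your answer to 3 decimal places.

IQR = Q3 − Q1 = 0.426 − 0.211 = 0.215.
Lower fence = Q1 − 3·IQR = 0.211 − 0.645 = -0.434.
Upper fence = Q3 + 3·IQR = 0.426 + 0.645 = 1.071.

-0.434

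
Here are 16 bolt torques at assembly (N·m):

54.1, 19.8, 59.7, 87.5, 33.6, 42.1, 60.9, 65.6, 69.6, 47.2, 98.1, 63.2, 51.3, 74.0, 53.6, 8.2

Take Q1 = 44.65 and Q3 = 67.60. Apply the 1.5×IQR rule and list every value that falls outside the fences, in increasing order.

IQR = Q3 − Q1 = 67.60 − 44.65 = 22.95.
Lower fence = Q1 − 1.5·IQR = 44.65 − 34.425 = 10.225.
Upper fence = Q3 + 1.5·IQR = 67.60 + 34.425 = 102.025.
8.2 < 10.225 → outlier.
All remaining values lie within [10.225, 102.025].

8.2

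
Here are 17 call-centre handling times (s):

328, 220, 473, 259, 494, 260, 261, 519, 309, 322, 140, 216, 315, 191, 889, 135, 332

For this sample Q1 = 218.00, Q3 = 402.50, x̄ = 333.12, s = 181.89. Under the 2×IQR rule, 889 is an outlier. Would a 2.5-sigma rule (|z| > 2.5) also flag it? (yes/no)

z = (889 − 333.12) / 181.89 = 3.06.
|z| = 3.06 > 2.5.

yes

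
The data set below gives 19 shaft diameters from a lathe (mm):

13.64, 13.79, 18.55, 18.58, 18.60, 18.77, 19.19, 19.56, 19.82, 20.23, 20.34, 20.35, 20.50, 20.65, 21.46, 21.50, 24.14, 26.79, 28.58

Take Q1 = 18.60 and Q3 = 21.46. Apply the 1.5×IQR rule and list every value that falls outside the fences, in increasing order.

IQR = Q3 − Q1 = 21.46 − 18.60 = 2.86.
Lower fence = Q1 − 1.5·IQR = 18.60 − 4.29 = 14.31.
Upper fence = Q3 + 1.5·IQR = 21.46 + 4.29 = 25.75.
13.64 < 14.31 → outlier.
13.79 < 14.31 → outlier.
26.79 > 25.75 → outlier.
28.58 > 25.75 → outlier.
All remaining values lie within [14.31, 25.75].

13.64, 13.79, 26.79, 28.58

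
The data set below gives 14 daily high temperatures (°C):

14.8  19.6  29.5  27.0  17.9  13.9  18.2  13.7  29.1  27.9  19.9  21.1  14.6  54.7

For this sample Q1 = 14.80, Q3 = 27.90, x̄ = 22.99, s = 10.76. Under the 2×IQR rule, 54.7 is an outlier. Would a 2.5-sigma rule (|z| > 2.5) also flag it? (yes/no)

z = (54.7 − 22.99) / 10.76 = 2.95.
|z| = 2.95 > 2.5.

yes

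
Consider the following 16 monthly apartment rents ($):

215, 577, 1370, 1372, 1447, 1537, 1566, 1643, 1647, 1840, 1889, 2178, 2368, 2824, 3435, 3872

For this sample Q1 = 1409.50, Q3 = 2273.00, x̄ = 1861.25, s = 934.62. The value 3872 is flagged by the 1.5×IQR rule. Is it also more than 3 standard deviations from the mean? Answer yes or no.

z = (3872 − 1861.25) / 934.62 = 2.15.
|z| = 2.15 ≤ 3.

no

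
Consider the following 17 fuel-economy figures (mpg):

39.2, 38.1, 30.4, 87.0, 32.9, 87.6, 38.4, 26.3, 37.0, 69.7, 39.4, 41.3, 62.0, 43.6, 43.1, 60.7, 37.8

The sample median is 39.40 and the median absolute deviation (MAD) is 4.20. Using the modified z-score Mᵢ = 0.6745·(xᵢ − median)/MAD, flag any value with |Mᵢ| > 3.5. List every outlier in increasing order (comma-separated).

62.0, 69.7, 87.0, 87.6

|Mᵢ| > 3.5 ⇔ |xᵢ − 39.40| > 3.5·4.20/0.6745 = 21.79.
So outliers lie outside [17.61, 61.19].
62.0: M = 3.63 → outlier.
69.7: M = 4.87 → outlier.
87.0: M = 7.64 → outlier.
87.6: M = 7.74 → outlier.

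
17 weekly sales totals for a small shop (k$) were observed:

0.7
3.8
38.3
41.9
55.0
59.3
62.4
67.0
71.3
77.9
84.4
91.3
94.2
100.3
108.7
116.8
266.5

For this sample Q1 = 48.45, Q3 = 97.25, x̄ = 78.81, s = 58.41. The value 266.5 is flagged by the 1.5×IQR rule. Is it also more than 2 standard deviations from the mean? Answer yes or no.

z = (266.5 − 78.81) / 58.41 = 3.21.
|z| = 3.21 > 2.

yes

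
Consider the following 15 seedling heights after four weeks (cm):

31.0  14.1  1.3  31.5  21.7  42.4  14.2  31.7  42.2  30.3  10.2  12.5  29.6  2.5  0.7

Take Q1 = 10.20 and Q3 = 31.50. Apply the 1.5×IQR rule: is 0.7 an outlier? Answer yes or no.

IQR = Q3 − Q1 = 31.50 − 10.20 = 21.30.
Lower fence = Q1 − 1.5·IQR = 10.20 − 31.95 = -21.75.
Upper fence = Q3 + 1.5·IQR = 31.50 + 31.95 = 63.45.
0.7 lies within [-21.75, 63.45].

no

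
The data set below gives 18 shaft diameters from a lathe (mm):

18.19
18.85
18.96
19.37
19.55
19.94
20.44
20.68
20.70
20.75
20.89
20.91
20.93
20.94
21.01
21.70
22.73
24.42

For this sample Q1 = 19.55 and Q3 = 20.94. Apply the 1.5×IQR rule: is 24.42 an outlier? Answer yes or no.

yes

IQR = Q3 − Q1 = 20.94 − 19.55 = 1.39.
Lower fence = Q1 − 1.5·IQR = 19.55 − 2.085 = 17.465.
Upper fence = Q3 + 1.5·IQR = 20.94 + 2.085 = 23.025.
24.42 lies above the upper fence.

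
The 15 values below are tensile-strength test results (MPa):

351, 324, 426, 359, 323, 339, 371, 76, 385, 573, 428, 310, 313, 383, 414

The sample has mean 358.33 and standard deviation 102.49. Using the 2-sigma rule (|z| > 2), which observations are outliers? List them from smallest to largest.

Cutoffs at x̄ ± 2s: 358.33 ± 2·102.49 = [153.35, 563.31].
76: z = -2.75, |z| > 2 → outlier.
573: z = 2.09, |z| > 2 → outlier.
Every other value lies within [153.35, 563.31].

76, 573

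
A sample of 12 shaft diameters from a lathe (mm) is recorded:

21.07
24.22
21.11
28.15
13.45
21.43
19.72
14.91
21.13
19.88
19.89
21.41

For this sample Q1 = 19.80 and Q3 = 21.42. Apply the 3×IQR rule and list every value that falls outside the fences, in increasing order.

IQR = Q3 − Q1 = 21.42 − 19.80 = 1.62.
Lower fence = Q1 − 3·IQR = 19.80 − 4.86 = 14.94.
Upper fence = Q3 + 3·IQR = 21.42 + 4.86 = 26.28.
13.45 < 14.94 → outlier.
14.91 < 14.94 → outlier.
28.15 > 26.28 → outlier.
All remaining values lie within [14.94, 26.28].

13.45, 14.91, 28.15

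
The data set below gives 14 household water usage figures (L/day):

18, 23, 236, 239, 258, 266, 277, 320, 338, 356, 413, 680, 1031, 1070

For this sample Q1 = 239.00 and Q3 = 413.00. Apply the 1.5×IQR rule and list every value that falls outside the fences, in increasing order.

IQR = Q3 − Q1 = 413.00 − 239.00 = 174.00.
Lower fence = Q1 − 1.5·IQR = 239.00 − 261.00 = -22.00.
Upper fence = Q3 + 1.5·IQR = 413.00 + 261.00 = 674.00.
680 > 674.00 → outlier.
1031 > 674.00 → outlier.
1070 > 674.00 → outlier.
All remaining values lie within [-22.00, 674.00].

680, 1031, 1070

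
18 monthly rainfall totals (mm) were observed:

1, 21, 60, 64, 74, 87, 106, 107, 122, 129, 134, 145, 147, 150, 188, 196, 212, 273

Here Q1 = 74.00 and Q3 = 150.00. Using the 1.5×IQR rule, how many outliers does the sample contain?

1

IQR = 76.00; fences at 74.00 − 114.00 = -40.00 and 150.00 + 114.00 = 264.00.
Outside the cutoffs: 273.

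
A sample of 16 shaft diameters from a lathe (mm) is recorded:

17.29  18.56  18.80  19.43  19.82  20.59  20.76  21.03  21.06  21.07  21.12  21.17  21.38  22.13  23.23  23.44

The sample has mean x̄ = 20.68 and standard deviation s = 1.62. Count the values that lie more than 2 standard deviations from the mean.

Cutoffs: x̄ ± 2s = [17.44, 23.92].
Outside the cutoffs: 17.29.

1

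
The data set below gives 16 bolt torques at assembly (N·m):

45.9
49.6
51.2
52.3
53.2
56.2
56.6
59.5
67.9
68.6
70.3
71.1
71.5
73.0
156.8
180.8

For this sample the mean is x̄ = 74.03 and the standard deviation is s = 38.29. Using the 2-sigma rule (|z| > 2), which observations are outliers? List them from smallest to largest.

Cutoffs at x̄ ± 2s: 74.03 ± 2·38.29 = [-2.55, 150.61].
156.8: z = 2.16, |z| > 2 → outlier.
180.8: z = 2.79, |z| > 2 → outlier.
Every other value lies within [-2.55, 150.61].

156.8, 180.8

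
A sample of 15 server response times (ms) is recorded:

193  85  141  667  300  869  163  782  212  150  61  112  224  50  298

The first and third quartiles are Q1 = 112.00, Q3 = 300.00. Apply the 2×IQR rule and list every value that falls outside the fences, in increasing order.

782, 869

IQR = Q3 − Q1 = 300.00 − 112.00 = 188.00.
Lower fence = Q1 − 2·IQR = 112.00 − 376.00 = -264.00.
Upper fence = Q3 + 2·IQR = 300.00 + 376.00 = 676.00.
782 > 676.00 → outlier.
869 > 676.00 → outlier.
All remaining values lie within [-264.00, 676.00].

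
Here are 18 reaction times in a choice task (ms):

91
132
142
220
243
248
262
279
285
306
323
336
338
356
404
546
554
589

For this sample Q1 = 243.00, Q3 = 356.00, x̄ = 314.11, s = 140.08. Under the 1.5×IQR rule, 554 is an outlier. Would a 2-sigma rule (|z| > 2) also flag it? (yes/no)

no

z = (554 − 314.11) / 140.08 = 1.71.
|z| = 1.71 ≤ 2.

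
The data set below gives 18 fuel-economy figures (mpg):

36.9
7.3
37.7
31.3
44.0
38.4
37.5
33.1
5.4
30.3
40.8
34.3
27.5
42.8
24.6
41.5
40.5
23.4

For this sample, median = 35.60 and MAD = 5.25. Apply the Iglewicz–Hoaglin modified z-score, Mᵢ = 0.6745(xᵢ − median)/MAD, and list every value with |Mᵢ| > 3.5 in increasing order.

5.4, 7.3

|Mᵢ| > 3.5 ⇔ |xᵢ − 35.60| > 3.5·5.25/0.6745 = 27.24.
So outliers lie outside [8.36, 62.84].
5.4: M = -3.88 → outlier.
7.3: M = -3.64 → outlier.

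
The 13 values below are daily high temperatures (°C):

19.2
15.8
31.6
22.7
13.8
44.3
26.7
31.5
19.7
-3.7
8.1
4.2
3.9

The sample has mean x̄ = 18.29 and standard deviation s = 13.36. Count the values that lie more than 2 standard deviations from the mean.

Cutoffs: x̄ ± 2s = [-8.43, 45.01].
Every value lies within the cutoffs.

0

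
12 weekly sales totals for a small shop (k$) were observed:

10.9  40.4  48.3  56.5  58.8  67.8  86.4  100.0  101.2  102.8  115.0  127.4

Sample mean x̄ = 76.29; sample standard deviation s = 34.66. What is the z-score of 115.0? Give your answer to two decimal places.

1.12

z = (115.0 − 76.29) / 34.66 = 1.12.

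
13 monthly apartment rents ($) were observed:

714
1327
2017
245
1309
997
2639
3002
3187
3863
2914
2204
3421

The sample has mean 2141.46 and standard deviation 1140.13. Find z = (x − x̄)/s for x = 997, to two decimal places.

z = (997 − 2141.46) / 1140.13 = -1.00.

-1.00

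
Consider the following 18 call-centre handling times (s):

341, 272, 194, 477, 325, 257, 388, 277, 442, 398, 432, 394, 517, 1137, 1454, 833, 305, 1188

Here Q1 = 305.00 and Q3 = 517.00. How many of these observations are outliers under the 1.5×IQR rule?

3

IQR = 212.00; fences at 305.00 − 318.00 = -13.00 and 517.00 + 318.00 = 835.00.
Outside the cutoffs: 1137, 1188, 1454.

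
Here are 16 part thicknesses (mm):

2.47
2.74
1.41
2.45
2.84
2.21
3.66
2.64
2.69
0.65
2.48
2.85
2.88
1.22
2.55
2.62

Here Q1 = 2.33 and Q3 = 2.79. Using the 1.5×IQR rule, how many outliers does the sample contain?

IQR = 0.46; fences at 2.33 − 0.69 = 1.64 and 2.79 + 0.69 = 3.48.
Outside the cutoffs: 0.65, 1.22, 1.41, 3.66.

4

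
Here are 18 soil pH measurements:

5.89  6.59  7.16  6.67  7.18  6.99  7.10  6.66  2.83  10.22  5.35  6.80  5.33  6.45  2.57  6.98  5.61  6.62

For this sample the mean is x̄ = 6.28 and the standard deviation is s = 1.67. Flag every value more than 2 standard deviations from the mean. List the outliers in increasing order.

2.57, 2.83, 10.22

Cutoffs at x̄ ± 2s: 6.28 ± 2·1.67 = [2.94, 9.62].
2.57: z = -2.22, |z| > 2 → outlier.
2.83: z = -2.07, |z| > 2 → outlier.
10.22: z = 2.36, |z| > 2 → outlier.
Every other value lies within [2.94, 9.62].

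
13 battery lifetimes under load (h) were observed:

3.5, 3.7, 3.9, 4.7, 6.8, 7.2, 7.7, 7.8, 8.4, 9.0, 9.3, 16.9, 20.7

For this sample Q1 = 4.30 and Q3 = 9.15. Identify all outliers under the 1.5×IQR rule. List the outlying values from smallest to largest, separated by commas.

IQR = Q3 − Q1 = 9.15 − 4.30 = 4.85.
Lower fence = Q1 − 1.5·IQR = 4.30 − 7.275 = -2.975.
Upper fence = Q3 + 1.5·IQR = 9.15 + 7.275 = 16.425.
16.9 > 16.425 → outlier.
20.7 > 16.425 → outlier.
All remaining values lie within [-2.975, 16.425].

16.9, 20.7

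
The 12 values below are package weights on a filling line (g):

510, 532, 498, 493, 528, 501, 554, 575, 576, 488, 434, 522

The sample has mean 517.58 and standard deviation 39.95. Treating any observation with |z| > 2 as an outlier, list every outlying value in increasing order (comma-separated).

Cutoffs at x̄ ± 2s: 517.58 ± 2·39.95 = [437.68, 597.48].
434: z = -2.09, |z| > 2 → outlier.
Every other value lies within [437.68, 597.48].

434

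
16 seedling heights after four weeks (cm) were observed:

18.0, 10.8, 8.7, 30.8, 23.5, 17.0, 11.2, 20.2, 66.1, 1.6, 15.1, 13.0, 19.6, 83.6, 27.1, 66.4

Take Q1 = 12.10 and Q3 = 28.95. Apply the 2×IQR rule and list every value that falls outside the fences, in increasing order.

66.1, 66.4, 83.6

IQR = Q3 − Q1 = 28.95 − 12.10 = 16.85.
Lower fence = Q1 − 2·IQR = 12.10 − 33.70 = -21.60.
Upper fence = Q3 + 2·IQR = 28.95 + 33.70 = 62.65.
66.1 > 62.65 → outlier.
66.4 > 62.65 → outlier.
83.6 > 62.65 → outlier.
All remaining values lie within [-21.60, 62.65].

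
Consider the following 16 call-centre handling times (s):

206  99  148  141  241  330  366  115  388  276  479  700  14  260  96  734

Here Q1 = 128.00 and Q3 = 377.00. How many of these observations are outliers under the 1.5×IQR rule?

0

IQR = 249.00; fences at 128.00 − 373.50 = -245.50 and 377.00 + 373.50 = 750.50.
Every value lies within the cutoffs.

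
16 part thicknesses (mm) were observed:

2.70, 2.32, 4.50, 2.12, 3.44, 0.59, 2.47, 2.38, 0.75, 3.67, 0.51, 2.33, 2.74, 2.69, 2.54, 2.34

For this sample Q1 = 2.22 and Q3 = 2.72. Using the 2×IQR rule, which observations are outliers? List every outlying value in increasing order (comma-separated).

IQR = Q3 − Q1 = 2.72 − 2.22 = 0.50.
Lower fence = Q1 − 2·IQR = 2.22 − 1.00 = 1.22.
Upper fence = Q3 + 2·IQR = 2.72 + 1.00 = 3.72.
0.51 < 1.22 → outlier.
0.59 < 1.22 → outlier.
0.75 < 1.22 → outlier.
4.50 > 3.72 → outlier.
All remaining values lie within [1.22, 3.72].

0.51, 0.59, 0.75, 4.50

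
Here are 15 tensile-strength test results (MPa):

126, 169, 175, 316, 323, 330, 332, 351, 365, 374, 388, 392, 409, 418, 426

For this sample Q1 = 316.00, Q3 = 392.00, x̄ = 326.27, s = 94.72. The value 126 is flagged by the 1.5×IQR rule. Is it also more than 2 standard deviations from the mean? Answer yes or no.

z = (126 − 326.27) / 94.72 = -2.11.
|z| = 2.11 > 2.

yes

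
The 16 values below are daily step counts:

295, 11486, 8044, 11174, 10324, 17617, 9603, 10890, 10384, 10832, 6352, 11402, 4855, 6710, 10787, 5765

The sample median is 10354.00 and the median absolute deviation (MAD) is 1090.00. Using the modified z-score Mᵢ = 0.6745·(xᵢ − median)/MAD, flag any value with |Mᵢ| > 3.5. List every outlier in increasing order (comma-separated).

|Mᵢ| > 3.5 ⇔ |xᵢ − 10354.00| > 3.5·1090.00/0.6745 = 5656.04.
So outliers lie outside [4697.96, 16010.04].
295: M = -6.22 → outlier.
17617: M = 4.49 → outlier.

295, 17617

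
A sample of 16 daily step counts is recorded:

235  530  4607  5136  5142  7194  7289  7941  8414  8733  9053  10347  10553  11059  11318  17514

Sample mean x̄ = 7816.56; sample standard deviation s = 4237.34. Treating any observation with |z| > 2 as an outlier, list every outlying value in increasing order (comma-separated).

17514

Cutoffs at x̄ ± 2s: 7816.56 ± 2·4237.34 = [-658.12, 16291.24].
17514: z = 2.29, |z| > 2 → outlier.
Every other value lies within [-658.12, 16291.24].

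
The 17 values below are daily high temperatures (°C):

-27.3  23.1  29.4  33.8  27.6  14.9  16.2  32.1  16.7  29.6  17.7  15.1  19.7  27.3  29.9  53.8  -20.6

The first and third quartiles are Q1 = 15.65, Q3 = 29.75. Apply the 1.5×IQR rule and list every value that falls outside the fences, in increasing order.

IQR = Q3 − Q1 = 29.75 − 15.65 = 14.10.
Lower fence = Q1 − 1.5·IQR = 15.65 − 21.15 = -5.50.
Upper fence = Q3 + 1.5·IQR = 29.75 + 21.15 = 50.90.
-27.3 < -5.50 → outlier.
-20.6 < -5.50 → outlier.
53.8 > 50.90 → outlier.
All remaining values lie within [-5.50, 50.90].

-27.3, -20.6, 53.8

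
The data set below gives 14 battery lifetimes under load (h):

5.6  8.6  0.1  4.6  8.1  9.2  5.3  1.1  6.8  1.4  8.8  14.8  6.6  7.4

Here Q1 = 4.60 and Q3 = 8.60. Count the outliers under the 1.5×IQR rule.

IQR = 4.00; fences at 4.60 − 6.00 = -1.40 and 8.60 + 6.00 = 14.60.
Outside the cutoffs: 14.8.

1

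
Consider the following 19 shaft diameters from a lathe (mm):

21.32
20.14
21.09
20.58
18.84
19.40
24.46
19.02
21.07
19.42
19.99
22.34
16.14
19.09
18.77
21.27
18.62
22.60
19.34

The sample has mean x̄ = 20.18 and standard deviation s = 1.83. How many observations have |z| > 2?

Cutoffs: x̄ ± 2s = [16.52, 23.84].
Outside the cutoffs: 16.14, 24.46.

2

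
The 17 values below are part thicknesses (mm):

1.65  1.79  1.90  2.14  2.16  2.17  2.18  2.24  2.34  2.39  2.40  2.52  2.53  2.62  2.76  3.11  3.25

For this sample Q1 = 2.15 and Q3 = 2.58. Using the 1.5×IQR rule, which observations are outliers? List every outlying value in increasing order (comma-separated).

IQR = Q3 − Q1 = 2.58 − 2.15 = 0.43.
Lower fence = Q1 − 1.5·IQR = 2.15 − 0.645 = 1.505.
Upper fence = Q3 + 1.5·IQR = 2.58 + 0.645 = 3.225.
3.25 > 3.225 → outlier.
All remaining values lie within [1.505, 3.225].

3.25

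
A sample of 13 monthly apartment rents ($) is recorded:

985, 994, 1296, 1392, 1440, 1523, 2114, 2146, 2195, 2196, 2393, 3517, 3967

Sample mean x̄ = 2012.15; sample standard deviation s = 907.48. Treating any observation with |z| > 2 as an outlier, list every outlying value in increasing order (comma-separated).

3967

Cutoffs at x̄ ± 2s: 2012.15 ± 2·907.48 = [197.19, 3827.11].
3967: z = 2.15, |z| > 2 → outlier.
Every other value lies within [197.19, 3827.11].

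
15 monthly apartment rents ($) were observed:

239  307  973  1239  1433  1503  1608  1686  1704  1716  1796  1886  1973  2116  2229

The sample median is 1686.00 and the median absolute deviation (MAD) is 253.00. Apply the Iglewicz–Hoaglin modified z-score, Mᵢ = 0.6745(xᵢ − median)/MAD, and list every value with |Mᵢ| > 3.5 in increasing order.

|Mᵢ| > 3.5 ⇔ |xᵢ − 1686.00| > 3.5·253.00/0.6745 = 1312.82.
So outliers lie outside [373.18, 2998.82].
239: M = -3.86 → outlier.
307: M = -3.68 → outlier.

239, 307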